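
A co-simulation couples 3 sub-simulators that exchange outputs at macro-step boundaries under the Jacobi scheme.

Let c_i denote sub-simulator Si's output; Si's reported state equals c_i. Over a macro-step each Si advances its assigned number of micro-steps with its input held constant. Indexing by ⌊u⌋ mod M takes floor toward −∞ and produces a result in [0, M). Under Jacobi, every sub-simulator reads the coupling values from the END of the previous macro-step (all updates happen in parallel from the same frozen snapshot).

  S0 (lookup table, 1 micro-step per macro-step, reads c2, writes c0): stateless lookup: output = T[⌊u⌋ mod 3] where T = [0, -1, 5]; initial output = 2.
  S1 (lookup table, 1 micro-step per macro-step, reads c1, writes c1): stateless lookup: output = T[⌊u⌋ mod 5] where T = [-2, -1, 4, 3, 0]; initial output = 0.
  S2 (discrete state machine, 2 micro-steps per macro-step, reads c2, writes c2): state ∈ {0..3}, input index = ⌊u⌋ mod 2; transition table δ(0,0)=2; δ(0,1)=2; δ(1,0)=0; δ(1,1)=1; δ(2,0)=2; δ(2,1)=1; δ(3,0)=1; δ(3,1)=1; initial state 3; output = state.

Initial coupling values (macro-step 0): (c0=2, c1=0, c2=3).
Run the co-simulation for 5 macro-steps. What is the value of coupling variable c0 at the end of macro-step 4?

macro 1: S0 reads c2=3 → after 1×micro: 0; S1 reads c1=0 → after 1×micro: -2; S2 reads c2=3 → after 2×micro: 1 ⇒ (c0=0, c1=-2, c2=1)
macro 2: S0 reads c2=1 → after 1×micro: -1; S1 reads c1=-2 → after 1×micro: 3; S2 reads c2=1 → after 2×micro: 1 ⇒ (c0=-1, c1=3, c2=1)
macro 3: S0 reads c2=1 → after 1×micro: -1; S1 reads c1=3 → after 1×micro: 3; S2 reads c2=1 → after 2×micro: 1 ⇒ (c0=-1, c1=3, c2=1)
macro 4: S0 reads c2=1 → after 1×micro: -1; S1 reads c1=3 → after 1×micro: 3; S2 reads c2=1 → after 2×micro: 1 ⇒ (c0=-1, c1=3, c2=1)
macro 5: S0 reads c2=1 → after 1×micro: -1; S1 reads c1=3 → after 1×micro: 3; S2 reads c2=1 → after 2×micro: 1 ⇒ (c0=-1, c1=3, c2=1)

c0 at macro-step 4 = -1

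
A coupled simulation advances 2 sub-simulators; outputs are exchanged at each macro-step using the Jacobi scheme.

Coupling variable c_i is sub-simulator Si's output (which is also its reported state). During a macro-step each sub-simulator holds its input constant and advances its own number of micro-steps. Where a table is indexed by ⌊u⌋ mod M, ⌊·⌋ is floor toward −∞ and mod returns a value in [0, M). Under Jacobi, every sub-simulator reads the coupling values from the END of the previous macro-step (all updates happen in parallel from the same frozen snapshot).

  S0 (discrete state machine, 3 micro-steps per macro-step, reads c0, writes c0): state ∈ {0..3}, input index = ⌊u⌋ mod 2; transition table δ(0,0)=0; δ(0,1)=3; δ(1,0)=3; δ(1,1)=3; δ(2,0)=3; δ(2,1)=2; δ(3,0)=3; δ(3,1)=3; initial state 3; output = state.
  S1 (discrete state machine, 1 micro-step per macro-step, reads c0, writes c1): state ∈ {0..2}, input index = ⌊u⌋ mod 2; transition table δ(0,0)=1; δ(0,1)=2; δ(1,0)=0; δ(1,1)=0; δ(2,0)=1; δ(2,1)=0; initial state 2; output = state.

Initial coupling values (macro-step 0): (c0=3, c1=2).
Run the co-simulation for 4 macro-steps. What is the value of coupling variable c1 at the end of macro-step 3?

macro 1: S0 reads c0=3 → after 3×micro: 3; S1 reads c0=3 → after 1×micro: 0 ⇒ (c0=3, c1=0)
macro 2: S0 reads c0=3 → after 3×micro: 3; S1 reads c0=3 → after 1×micro: 2 ⇒ (c0=3, c1=2)
macro 3: S0 reads c0=3 → after 3×micro: 3; S1 reads c0=3 → after 1×micro: 0 ⇒ (c0=3, c1=0)
macro 4: S0 reads c0=3 → after 3×micro: 3; S1 reads c0=3 → after 1×micro: 2 ⇒ (c0=3, c1=2)

c1 at macro-step 3 = 0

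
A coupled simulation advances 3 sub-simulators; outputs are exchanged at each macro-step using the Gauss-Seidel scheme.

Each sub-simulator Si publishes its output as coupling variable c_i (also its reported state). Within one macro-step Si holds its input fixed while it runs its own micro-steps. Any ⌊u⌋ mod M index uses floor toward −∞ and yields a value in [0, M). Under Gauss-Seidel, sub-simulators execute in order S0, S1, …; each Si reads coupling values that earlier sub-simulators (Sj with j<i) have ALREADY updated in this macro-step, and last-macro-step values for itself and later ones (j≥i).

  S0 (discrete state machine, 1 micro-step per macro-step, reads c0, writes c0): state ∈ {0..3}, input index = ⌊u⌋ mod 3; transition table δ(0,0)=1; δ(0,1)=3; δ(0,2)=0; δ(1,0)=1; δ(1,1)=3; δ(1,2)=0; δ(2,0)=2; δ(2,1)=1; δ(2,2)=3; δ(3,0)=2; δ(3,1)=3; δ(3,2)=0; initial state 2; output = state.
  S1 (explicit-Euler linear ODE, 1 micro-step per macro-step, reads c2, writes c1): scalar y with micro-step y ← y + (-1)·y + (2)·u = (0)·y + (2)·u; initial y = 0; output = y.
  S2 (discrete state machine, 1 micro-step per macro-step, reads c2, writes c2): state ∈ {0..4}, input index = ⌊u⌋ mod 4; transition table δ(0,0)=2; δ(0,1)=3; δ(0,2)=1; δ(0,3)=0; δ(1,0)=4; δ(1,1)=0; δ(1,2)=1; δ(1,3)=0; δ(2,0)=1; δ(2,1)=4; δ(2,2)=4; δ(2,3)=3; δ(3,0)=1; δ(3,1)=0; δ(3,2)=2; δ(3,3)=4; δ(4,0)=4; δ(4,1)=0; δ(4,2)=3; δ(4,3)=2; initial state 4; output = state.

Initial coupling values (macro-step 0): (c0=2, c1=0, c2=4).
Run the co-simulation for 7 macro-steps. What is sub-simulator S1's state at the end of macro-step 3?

S1 state at macro-step 3 = 8

macro 1: S0 reads c0=2 → after 1×micro: 3; S1 reads c2=4 → after 1×micro: 8; S2 reads c2=4 → after 1×micro: 4 ⇒ (c0=3, c1=8, c2=4)
macro 2: S0 reads c0=3 → after 1×micro: 2; S1 reads c2=4 → after 1×micro: 8; S2 reads c2=4 → after 1×micro: 4 ⇒ (c0=2, c1=8, c2=4)
macro 3: S0 reads c0=2 → after 1×micro: 3; S1 reads c2=4 → after 1×micro: 8; S2 reads c2=4 → after 1×micro: 4 ⇒ (c0=3, c1=8, c2=4)
macro 4: S0 reads c0=3 → after 1×micro: 2; S1 reads c2=4 → after 1×micro: 8; S2 reads c2=4 → after 1×micro: 4 ⇒ (c0=2, c1=8, c2=4)
macro 5: S0 reads c0=2 → after 1×micro: 3; S1 reads c2=4 → after 1×micro: 8; S2 reads c2=4 → after 1×micro: 4 ⇒ (c0=3, c1=8, c2=4)
macro 6: S0 reads c0=3 → after 1×micro: 2; S1 reads c2=4 → after 1×micro: 8; S2 reads c2=4 → after 1×micro: 4 ⇒ (c0=2, c1=8, c2=4)
macro 7: S0 reads c0=2 → after 1×micro: 3; S1 reads c2=4 → after 1×micro: 8; S2 reads c2=4 → after 1×micro: 4 ⇒ (c0=3, c1=8, c2=4)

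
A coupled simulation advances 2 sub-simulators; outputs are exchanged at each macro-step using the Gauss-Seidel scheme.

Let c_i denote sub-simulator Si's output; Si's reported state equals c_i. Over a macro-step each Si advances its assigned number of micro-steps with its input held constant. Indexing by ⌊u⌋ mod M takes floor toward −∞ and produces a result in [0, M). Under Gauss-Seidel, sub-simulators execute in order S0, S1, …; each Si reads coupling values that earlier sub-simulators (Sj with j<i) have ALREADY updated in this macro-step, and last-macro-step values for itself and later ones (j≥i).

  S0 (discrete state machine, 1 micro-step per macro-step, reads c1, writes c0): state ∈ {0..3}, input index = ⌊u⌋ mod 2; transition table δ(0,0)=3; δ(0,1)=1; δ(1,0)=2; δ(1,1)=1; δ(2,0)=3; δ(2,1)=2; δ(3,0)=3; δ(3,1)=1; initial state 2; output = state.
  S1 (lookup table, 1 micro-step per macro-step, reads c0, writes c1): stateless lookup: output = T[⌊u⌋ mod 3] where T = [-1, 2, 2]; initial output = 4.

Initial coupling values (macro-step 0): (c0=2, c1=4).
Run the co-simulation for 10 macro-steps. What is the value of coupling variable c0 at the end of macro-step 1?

macro 1: S0 reads c1=4 → after 1×micro: 3; S1 reads c0=3 → after 1×micro: -1 ⇒ (c0=3, c1=-1)
macro 2: S0 reads c1=-1 → after 1×micro: 1; S1 reads c0=1 → after 1×micro: 2 ⇒ (c0=1, c1=2)
macro 3: S0 reads c1=2 → after 1×micro: 2; S1 reads c0=2 → after 1×micro: 2 ⇒ (c0=2, c1=2)
macro 4: S0 reads c1=2 → after 1×micro: 3; S1 reads c0=3 → after 1×micro: -1 ⇒ (c0=3, c1=-1)
macro 5: S0 reads c1=-1 → after 1×micro: 1; S1 reads c0=1 → after 1×micro: 2 ⇒ (c0=1, c1=2)
macro 6: S0 reads c1=2 → after 1×micro: 2; S1 reads c0=2 → after 1×micro: 2 ⇒ (c0=2, c1=2)
macro 7: S0 reads c1=2 → after 1×micro: 3; S1 reads c0=3 → after 1×micro: -1 ⇒ (c0=3, c1=-1)
macro 8: S0 reads c1=-1 → after 1×micro: 1; S1 reads c0=1 → after 1×micro: 2 ⇒ (c0=1, c1=2)
macro 9: S0 reads c1=2 → after 1×micro: 2; S1 reads c0=2 → after 1×micro: 2 ⇒ (c0=2, c1=2)
macro 10: S0 reads c1=2 → after 1×micro: 3; S1 reads c0=3 → after 1×micro: -1 ⇒ (c0=3, c1=-1)

c0 at macro-step 1 = 3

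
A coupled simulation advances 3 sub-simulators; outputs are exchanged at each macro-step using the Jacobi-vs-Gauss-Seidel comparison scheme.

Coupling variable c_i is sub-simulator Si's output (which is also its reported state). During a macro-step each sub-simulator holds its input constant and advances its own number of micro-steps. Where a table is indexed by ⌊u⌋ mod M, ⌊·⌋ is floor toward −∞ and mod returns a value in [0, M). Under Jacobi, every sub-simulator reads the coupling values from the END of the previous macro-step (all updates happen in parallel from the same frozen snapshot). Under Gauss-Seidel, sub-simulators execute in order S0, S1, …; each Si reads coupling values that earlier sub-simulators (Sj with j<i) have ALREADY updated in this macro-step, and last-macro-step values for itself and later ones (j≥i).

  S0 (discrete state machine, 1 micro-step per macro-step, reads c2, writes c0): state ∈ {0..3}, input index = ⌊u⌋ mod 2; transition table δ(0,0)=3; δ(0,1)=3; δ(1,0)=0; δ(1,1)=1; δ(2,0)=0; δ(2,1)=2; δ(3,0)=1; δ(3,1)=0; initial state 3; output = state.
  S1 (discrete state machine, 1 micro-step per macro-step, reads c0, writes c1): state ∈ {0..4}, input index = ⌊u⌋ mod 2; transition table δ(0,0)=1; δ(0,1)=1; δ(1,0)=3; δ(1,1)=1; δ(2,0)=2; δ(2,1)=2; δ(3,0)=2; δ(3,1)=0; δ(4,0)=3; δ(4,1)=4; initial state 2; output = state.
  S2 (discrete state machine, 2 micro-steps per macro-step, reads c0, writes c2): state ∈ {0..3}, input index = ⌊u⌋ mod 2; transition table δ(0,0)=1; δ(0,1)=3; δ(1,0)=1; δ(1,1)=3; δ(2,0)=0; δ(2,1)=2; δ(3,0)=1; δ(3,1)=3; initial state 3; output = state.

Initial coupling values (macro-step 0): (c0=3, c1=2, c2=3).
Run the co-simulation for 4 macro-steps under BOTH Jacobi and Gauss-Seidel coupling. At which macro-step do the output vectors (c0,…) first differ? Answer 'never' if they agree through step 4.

[Jacobi] macro 1: S0 reads c2=3 → after 1×micro: 0; S1 reads c0=3 → after 1×micro: 2; S2 reads c0=3 → after 2×micro: 3 ⇒ (c0=0, c1=2, c2=3)
[Jacobi] macro 2: S0 reads c2=3 → after 1×micro: 3; S1 reads c0=0 → after 1×micro: 2; S2 reads c0=0 → after 2×micro: 1 ⇒ (c0=3, c1=2, c2=1)
[Jacobi] macro 3: S0 reads c2=1 → after 1×micro: 0; S1 reads c0=3 → after 1×micro: 2; S2 reads c0=3 → after 2×micro: 3 ⇒ (c0=0, c1=2, c2=3)
[Jacobi] macro 4: S0 reads c2=3 → after 1×micro: 3; S1 reads c0=0 → after 1×micro: 2; S2 reads c0=0 → after 2×micro: 1 ⇒ (c0=3, c1=2, c2=1)
[Gauss-Seidel] macro 1: S0 reads c2=3 → after 1×micro: 0; S1 reads c0=0 → after 1×micro: 2; S2 reads c0=0 → after 2×micro: 1 ⇒ (c0=0, c1=2, c2=1)
[Gauss-Seidel] macro 2: S0 reads c2=1 → after 1×micro: 3; S1 reads c0=3 → after 1×micro: 2; S2 reads c0=3 → after 2×micro: 3 ⇒ (c0=3, c1=2, c2=3)
[Gauss-Seidel] macro 3: S0 reads c2=3 → after 1×micro: 0; S1 reads c0=0 → after 1×micro: 2; S2 reads c0=0 → after 2×micro: 1 ⇒ (c0=0, c1=2, c2=1)
[Gauss-Seidel] macro 4: S0 reads c2=1 → after 1×micro: 3; S1 reads c0=3 → after 1×micro: 2; S2 reads c0=3 → after 2×micro: 3 ⇒ (c0=3, c1=2, c2=3)

first divergence at macro-step: 1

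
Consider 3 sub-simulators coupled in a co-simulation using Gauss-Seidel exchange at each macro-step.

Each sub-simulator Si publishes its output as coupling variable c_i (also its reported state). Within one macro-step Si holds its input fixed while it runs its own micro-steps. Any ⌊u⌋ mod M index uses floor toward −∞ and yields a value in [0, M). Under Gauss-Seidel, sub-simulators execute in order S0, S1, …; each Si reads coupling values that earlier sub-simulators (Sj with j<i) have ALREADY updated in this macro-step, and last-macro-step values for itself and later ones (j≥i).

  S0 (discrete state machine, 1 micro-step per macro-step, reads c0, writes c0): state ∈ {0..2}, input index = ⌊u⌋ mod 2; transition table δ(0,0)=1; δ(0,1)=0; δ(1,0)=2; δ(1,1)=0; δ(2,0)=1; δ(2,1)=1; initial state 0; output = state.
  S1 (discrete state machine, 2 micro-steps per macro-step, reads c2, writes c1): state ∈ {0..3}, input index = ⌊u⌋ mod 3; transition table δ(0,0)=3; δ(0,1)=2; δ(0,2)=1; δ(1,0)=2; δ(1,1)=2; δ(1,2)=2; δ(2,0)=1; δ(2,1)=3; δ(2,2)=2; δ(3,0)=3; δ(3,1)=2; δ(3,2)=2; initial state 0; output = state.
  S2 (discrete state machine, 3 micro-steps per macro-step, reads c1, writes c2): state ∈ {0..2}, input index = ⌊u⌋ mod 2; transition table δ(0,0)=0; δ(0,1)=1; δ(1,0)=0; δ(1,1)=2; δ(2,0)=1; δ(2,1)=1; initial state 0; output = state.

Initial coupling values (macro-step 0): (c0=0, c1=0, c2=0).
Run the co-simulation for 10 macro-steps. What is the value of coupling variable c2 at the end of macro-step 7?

c2 at macro-step 7 = 0

macro 1: S0 reads c0=0 → after 1×micro: 1; S1 reads c2=0 → after 2×micro: 3; S2 reads c1=3 → after 3×micro: 1 ⇒ (c0=1, c1=3, c2=1)
macro 2: S0 reads c0=1 → after 1×micro: 0; S1 reads c2=1 → after 2×micro: 3; S2 reads c1=3 → after 3×micro: 2 ⇒ (c0=0, c1=3, c2=2)
macro 3: S0 reads c0=0 → after 1×micro: 1; S1 reads c2=2 → after 2×micro: 2; S2 reads c1=2 → after 3×micro: 0 ⇒ (c0=1, c1=2, c2=0)
macro 4: S0 reads c0=1 → after 1×micro: 0; S1 reads c2=0 → after 2×micro: 2; S2 reads c1=2 → after 3×micro: 0 ⇒ (c0=0, c1=2, c2=0)
macro 5: S0 reads c0=0 → after 1×micro: 1; S1 reads c2=0 → after 2×micro: 2; S2 reads c1=2 → after 3×micro: 0 ⇒ (c0=1, c1=2, c2=0)
macro 6: S0 reads c0=1 → after 1×micro: 0; S1 reads c2=0 → after 2×micro: 2; S2 reads c1=2 → after 3×micro: 0 ⇒ (c0=0, c1=2, c2=0)
macro 7: S0 reads c0=0 → after 1×micro: 1; S1 reads c2=0 → after 2×micro: 2; S2 reads c1=2 → after 3×micro: 0 ⇒ (c0=1, c1=2, c2=0)
macro 8: S0 reads c0=1 → after 1×micro: 0; S1 reads c2=0 → after 2×micro: 2; S2 reads c1=2 → after 3×micro: 0 ⇒ (c0=0, c1=2, c2=0)
macro 9: S0 reads c0=0 → after 1×micro: 1; S1 reads c2=0 → after 2×micro: 2; S2 reads c1=2 → after 3×micro: 0 ⇒ (c0=1, c1=2, c2=0)
macro 10: S0 reads c0=1 → after 1×micro: 0; S1 reads c2=0 → after 2×micro: 2; S2 reads c1=2 → after 3×micro: 0 ⇒ (c0=0, c1=2, c2=0)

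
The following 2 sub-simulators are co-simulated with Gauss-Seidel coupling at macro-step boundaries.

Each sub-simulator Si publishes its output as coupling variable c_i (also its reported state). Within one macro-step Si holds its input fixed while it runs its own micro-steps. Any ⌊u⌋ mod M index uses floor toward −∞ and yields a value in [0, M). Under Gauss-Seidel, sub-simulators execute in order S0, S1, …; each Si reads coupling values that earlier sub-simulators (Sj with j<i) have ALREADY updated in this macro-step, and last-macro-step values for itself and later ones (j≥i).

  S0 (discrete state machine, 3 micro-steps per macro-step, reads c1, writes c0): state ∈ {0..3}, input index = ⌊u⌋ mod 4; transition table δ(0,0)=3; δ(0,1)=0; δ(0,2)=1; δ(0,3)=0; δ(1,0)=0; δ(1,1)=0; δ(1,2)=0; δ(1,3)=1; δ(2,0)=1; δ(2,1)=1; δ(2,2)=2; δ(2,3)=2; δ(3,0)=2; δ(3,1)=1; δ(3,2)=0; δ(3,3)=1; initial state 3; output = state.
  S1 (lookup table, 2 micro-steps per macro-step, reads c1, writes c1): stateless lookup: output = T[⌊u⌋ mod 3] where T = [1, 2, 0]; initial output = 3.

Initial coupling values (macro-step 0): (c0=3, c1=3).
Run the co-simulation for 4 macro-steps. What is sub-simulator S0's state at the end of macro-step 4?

macro 1: S0 reads c1=3 → after 3×micro: 1; S1 reads c1=3 → after 2×micro: 1 ⇒ (c0=1, c1=1)
macro 2: S0 reads c1=1 → after 3×micro: 0; S1 reads c1=1 → after 2×micro: 2 ⇒ (c0=0, c1=2)
macro 3: S0 reads c1=2 → after 3×micro: 1; S1 reads c1=2 → after 2×micro: 0 ⇒ (c0=1, c1=0)
macro 4: S0 reads c1=0 → after 3×micro: 2; S1 reads c1=0 → after 2×micro: 1 ⇒ (c0=2, c1=1)

S0 state at macro-step 4 = 2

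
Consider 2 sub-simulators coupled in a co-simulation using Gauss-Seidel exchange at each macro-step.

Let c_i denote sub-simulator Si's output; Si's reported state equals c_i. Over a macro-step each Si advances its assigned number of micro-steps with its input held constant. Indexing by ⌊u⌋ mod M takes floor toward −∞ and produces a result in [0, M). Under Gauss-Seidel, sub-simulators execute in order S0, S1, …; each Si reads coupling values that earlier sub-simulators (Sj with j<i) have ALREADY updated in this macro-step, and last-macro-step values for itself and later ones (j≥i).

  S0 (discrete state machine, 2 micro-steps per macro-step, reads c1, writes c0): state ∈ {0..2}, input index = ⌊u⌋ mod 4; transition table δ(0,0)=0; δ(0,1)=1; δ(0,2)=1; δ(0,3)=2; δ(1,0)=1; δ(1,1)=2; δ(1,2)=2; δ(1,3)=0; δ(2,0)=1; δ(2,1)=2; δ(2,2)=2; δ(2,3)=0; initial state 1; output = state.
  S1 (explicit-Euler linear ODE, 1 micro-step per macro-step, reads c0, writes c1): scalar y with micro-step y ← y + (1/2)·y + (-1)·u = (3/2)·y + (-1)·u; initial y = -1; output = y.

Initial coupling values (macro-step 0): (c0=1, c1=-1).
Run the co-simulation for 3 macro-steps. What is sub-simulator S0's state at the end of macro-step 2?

S0 state at macro-step 2 = 1

macro 1: S0 reads c1=-1 → after 2×micro: 2; S1 reads c0=2 → after 1×micro: -7/2 ⇒ (c0=2, c1=-7/2)
macro 2: S0 reads c1=-7/2 → after 2×micro: 1; S1 reads c0=1 → after 1×micro: -25/4 ⇒ (c0=1, c1=-25/4)
macro 3: S0 reads c1=-25/4 → after 2×micro: 2; S1 reads c0=2 → after 1×micro: -91/8 ⇒ (c0=2, c1=-91/8)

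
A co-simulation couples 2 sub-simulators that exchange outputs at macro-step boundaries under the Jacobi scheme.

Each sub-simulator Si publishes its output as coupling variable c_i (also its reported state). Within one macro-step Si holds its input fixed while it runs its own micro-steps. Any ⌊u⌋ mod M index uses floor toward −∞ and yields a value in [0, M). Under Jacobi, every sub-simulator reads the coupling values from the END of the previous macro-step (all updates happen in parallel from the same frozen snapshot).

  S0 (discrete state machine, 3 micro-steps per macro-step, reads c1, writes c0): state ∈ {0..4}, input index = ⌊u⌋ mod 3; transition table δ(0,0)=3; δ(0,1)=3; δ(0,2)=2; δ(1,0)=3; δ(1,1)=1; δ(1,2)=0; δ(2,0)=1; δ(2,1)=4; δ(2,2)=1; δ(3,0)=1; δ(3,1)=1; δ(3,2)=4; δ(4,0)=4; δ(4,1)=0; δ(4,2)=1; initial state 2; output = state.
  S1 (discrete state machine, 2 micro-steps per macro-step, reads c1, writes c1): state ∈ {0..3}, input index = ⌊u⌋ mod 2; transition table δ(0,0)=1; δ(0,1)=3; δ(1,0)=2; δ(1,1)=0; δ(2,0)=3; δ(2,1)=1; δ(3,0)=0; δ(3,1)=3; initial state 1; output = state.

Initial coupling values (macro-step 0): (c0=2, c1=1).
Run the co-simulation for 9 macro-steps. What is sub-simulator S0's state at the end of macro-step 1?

macro 1: S0 reads c1=1 → after 3×micro: 3; S1 reads c1=1 → after 2×micro: 3 ⇒ (c0=3, c1=3)
macro 2: S0 reads c1=3 → after 3×micro: 1; S1 reads c1=3 → after 2×micro: 3 ⇒ (c0=1, c1=3)
macro 3: S0 reads c1=3 → after 3×micro: 3; S1 reads c1=3 → after 2×micro: 3 ⇒ (c0=3, c1=3)
macro 4: S0 reads c1=3 → after 3×micro: 1; S1 reads c1=3 → after 2×micro: 3 ⇒ (c0=1, c1=3)
macro 5: S0 reads c1=3 → after 3×micro: 3; S1 reads c1=3 → after 2×micro: 3 ⇒ (c0=3, c1=3)
macro 6: S0 reads c1=3 → after 3×micro: 1; S1 reads c1=3 → after 2×micro: 3 ⇒ (c0=1, c1=3)
macro 7: S0 reads c1=3 → after 3×micro: 3; S1 reads c1=3 → after 2×micro: 3 ⇒ (c0=3, c1=3)
macro 8: S0 reads c1=3 → after 3×micro: 1; S1 reads c1=3 → after 2×micro: 3 ⇒ (c0=1, c1=3)
macro 9: S0 reads c1=3 → after 3×micro: 3; S1 reads c1=3 → after 2×micro: 3 ⇒ (c0=3, c1=3)

S0 state at macro-step 1 = 3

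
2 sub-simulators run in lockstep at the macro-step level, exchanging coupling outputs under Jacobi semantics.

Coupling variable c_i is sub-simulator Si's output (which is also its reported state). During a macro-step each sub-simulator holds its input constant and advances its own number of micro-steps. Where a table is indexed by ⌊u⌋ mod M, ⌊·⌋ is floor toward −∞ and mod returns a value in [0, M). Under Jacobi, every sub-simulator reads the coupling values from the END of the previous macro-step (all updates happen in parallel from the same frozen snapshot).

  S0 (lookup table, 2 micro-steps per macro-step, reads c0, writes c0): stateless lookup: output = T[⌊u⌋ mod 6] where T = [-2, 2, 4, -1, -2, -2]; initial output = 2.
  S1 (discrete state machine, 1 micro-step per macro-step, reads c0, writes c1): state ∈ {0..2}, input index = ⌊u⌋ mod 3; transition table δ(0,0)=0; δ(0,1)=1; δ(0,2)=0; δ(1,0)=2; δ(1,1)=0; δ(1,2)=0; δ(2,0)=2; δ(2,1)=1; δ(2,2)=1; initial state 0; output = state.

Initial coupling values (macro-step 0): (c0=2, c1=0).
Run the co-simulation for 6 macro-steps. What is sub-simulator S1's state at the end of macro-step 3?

S1 state at macro-step 3 = 0

macro 1: S0 reads c0=2 → after 2×micro: 4; S1 reads c0=2 → after 1×micro: 0 ⇒ (c0=4, c1=0)
macro 2: S0 reads c0=4 → after 2×micro: -2; S1 reads c0=4 → after 1×micro: 1 ⇒ (c0=-2, c1=1)
macro 3: S0 reads c0=-2 → after 2×micro: -2; S1 reads c0=-2 → after 1×micro: 0 ⇒ (c0=-2, c1=0)
macro 4: S0 reads c0=-2 → after 2×micro: -2; S1 reads c0=-2 → after 1×micro: 1 ⇒ (c0=-2, c1=1)
macro 5: S0 reads c0=-2 → after 2×micro: -2; S1 reads c0=-2 → after 1×micro: 0 ⇒ (c0=-2, c1=0)
macro 6: S0 reads c0=-2 → after 2×micro: -2; S1 reads c0=-2 → after 1×micro: 1 ⇒ (c0=-2, c1=1)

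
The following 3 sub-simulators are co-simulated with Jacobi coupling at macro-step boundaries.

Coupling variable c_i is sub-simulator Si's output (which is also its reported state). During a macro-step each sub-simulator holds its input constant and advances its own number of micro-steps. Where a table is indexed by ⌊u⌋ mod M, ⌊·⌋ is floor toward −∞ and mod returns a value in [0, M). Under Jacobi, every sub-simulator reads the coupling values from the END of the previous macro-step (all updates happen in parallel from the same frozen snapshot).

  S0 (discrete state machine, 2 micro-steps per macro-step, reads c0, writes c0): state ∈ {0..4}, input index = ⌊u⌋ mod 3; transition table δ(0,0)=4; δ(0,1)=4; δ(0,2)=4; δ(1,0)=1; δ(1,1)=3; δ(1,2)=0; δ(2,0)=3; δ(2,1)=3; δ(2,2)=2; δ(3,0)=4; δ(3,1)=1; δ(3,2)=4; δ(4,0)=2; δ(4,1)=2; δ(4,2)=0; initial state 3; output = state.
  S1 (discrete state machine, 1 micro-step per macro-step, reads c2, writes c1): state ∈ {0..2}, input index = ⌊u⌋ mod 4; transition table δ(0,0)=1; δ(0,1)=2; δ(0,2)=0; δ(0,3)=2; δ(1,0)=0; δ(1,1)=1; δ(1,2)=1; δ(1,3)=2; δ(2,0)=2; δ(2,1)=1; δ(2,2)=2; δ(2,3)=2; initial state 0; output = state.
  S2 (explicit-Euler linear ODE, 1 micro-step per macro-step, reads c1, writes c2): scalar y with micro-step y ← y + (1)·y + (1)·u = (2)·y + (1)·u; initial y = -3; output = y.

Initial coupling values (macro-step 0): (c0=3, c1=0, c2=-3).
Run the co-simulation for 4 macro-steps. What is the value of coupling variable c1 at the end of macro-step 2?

macro 1: S0 reads c0=3 → after 2×micro: 2; S1 reads c2=-3 → after 1×micro: 2; S2 reads c1=0 → after 1×micro: -6 ⇒ (c0=2, c1=2, c2=-6)
macro 2: S0 reads c0=2 → after 2×micro: 2; S1 reads c2=-6 → after 1×micro: 2; S2 reads c1=2 → after 1×micro: -10 ⇒ (c0=2, c1=2, c2=-10)
macro 3: S0 reads c0=2 → after 2×micro: 2; S1 reads c2=-10 → after 1×micro: 2; S2 reads c1=2 → after 1×micro: -18 ⇒ (c0=2, c1=2, c2=-18)
macro 4: S0 reads c0=2 → after 2×micro: 2; S1 reads c2=-18 → after 1×micro: 2; S2 reads c1=2 → after 1×micro: -34 ⇒ (c0=2, c1=2, c2=-34)

c1 at macro-step 2 = 2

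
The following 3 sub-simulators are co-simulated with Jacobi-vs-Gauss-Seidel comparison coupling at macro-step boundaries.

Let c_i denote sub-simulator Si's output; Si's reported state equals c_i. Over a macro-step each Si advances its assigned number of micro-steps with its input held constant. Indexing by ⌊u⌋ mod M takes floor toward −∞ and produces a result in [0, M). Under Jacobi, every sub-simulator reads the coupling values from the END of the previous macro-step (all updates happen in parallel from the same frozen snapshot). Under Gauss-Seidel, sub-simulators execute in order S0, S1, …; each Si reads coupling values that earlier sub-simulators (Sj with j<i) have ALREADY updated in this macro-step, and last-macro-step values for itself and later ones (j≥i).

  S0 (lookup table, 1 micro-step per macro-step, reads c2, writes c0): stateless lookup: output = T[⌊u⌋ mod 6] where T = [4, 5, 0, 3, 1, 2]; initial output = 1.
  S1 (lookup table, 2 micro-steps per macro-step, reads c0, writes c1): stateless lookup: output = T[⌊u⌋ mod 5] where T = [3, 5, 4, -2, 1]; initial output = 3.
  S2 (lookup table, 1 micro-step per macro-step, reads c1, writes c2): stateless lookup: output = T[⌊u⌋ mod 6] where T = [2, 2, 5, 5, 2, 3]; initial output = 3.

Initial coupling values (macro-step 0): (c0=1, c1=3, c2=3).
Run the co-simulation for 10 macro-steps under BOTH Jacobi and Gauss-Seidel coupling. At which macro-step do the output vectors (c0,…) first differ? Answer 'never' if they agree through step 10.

[Jacobi] macro 1: S0 reads c2=3 → after 1×micro: 3; S1 reads c0=1 → after 2×micro: 5; S2 reads c1=3 → after 1×micro: 5 ⇒ (c0=3, c1=5, c2=5)
[Jacobi] macro 2: S0 reads c2=5 → after 1×micro: 2; S1 reads c0=3 → after 2×micro: -2; S2 reads c1=5 → after 1×micro: 3 ⇒ (c0=2, c1=-2, c2=3)
[Jacobi] macro 3: S0 reads c2=3 → after 1×micro: 3; S1 reads c0=2 → after 2×micro: 4; S2 reads c1=-2 → after 1×micro: 2 ⇒ (c0=3, c1=4, c2=2)
[Jacobi] macro 4: S0 reads c2=2 → after 1×micro: 0; S1 reads c0=3 → after 2×micro: -2; S2 reads c1=4 → after 1×micro: 2 ⇒ (c0=0, c1=-2, c2=2)
[Jacobi] macro 5: S0 reads c2=2 → after 1×micro: 0; S1 reads c0=0 → after 2×micro: 3; S2 reads c1=-2 → after 1×micro: 2 ⇒ (c0=0, c1=3, c2=2)
[Jacobi] macro 6: S0 reads c2=2 → after 1×micro: 0; S1 reads c0=0 → after 2×micro: 3; S2 reads c1=3 → after 1×micro: 5 ⇒ (c0=0, c1=3, c2=5)
[Jacobi] macro 7: S0 reads c2=5 → after 1×micro: 2; S1 reads c0=0 → after 2×micro: 3; S2 reads c1=3 → after 1×micro: 5 ⇒ (c0=2, c1=3, c2=5)
[Jacobi] macro 8: S0 reads c2=5 → after 1×micro: 2; S1 reads c0=2 → after 2×micro: 4; S2 reads c1=3 → after 1×micro: 5 ⇒ (c0=2, c1=4, c2=5)
[Jacobi] macro 9: S0 reads c2=5 → after 1×micro: 2; S1 reads c0=2 → after 2×micro: 4; S2 reads c1=4 → after 1×micro: 2 ⇒ (c0=2, c1=4, c2=2)
[Jacobi] macro 10: S0 reads c2=2 → after 1×micro: 0; S1 reads c0=2 → after 2×micro: 4; S2 reads c1=4 → after 1×micro: 2 ⇒ (c0=0, c1=4, c2=2)
[Gauss-Seidel] macro 1: S0 reads c2=3 → after 1×micro: 3; S1 reads c0=3 → after 2×micro: -2; S2 reads c1=-2 → after 1×micro: 2 ⇒ (c0=3, c1=-2, c2=2)
[Gauss-Seidel] macro 2: S0 reads c2=2 → after 1×micro: 0; S1 reads c0=0 → after 2×micro: 3; S2 reads c1=3 → after 1×micro: 5 ⇒ (c0=0, c1=3, c2=5)
[Gauss-Seidel] macro 3: S0 reads c2=5 → after 1×micro: 2; S1 reads c0=2 → after 2×micro: 4; S2 reads c1=4 → after 1×micro: 2 ⇒ (c0=2, c1=4, c2=2)
[Gauss-Seidel] macro 4: S0 reads c2=2 → after 1×micro: 0; S1 reads c0=0 → after 2×micro: 3; S2 reads c1=3 → after 1×micro: 5 ⇒ (c0=0, c1=3, c2=5)
[Gauss-Seidel] macro 5: S0 reads c2=5 → after 1×micro: 2; S1 reads c0=2 → after 2×micro: 4; S2 reads c1=4 → after 1×micro: 2 ⇒ (c0=2, c1=4, c2=2)
[Gauss-Seidel] macro 6: S0 reads c2=2 → after 1×micro: 0; S1 reads c0=0 → after 2×micro: 3; S2 reads c1=3 → after 1×micro: 5 ⇒ (c0=0, c1=3, c2=5)
[Gauss-Seidel] macro 7: S0 reads c2=5 → after 1×micro: 2; S1 reads c0=2 → after 2×micro: 4; S2 reads c1=4 → after 1×micro: 2 ⇒ (c0=2, c1=4, c2=2)
[Gauss-Seidel] macro 8: S0 reads c2=2 → after 1×micro: 0; S1 reads c0=0 → after 2×micro: 3; S2 reads c1=3 → after 1×micro: 5 ⇒ (c0=0, c1=3, c2=5)
[Gauss-Seidel] macro 9: S0 reads c2=5 → after 1×micro: 2; S1 reads c0=2 → after 2×micro: 4; S2 reads c1=4 → after 1×micro: 2 ⇒ (c0=2, c1=4, c2=2)
[Gauss-Seidel] macro 10: S0 reads c2=2 → after 1×micro: 0; S1 reads c0=0 → after 2×micro: 3; S2 reads c1=3 → after 1×micro: 5 ⇒ (c0=0, c1=3, c2=5)

first divergence at macro-step: 1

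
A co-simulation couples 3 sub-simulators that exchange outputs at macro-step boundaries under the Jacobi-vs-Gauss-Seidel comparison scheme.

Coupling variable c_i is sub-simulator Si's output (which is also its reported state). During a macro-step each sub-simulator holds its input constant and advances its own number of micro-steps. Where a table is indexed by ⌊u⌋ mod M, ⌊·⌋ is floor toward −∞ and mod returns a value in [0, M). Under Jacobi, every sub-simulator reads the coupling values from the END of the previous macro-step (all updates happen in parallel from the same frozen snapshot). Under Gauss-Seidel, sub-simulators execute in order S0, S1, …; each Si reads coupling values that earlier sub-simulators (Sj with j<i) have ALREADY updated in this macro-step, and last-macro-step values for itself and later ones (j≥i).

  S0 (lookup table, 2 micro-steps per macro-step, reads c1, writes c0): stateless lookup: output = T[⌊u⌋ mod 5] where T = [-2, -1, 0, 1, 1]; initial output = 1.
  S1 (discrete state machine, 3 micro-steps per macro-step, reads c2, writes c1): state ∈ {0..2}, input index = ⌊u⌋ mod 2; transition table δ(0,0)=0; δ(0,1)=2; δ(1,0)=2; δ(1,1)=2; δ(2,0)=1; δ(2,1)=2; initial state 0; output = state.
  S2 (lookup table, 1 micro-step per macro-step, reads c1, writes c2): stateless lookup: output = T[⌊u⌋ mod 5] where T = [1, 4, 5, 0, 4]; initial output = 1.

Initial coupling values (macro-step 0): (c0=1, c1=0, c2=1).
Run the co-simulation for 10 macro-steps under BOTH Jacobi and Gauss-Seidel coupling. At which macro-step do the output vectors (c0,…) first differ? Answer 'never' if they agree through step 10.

[Jacobi] macro 1: S0 reads c1=0 → after 2×micro: -2; S1 reads c2=1 → after 3×micro: 2; S2 reads c1=0 → after 1×micro: 1 ⇒ (c0=-2, c1=2, c2=1)
[Jacobi] macro 2: S0 reads c1=2 → after 2×micro: 0; S1 reads c2=1 → after 3×micro: 2; S2 reads c1=2 → after 1×micro: 5 ⇒ (c0=0, c1=2, c2=5)
[Jacobi] macro 3: S0 reads c1=2 → after 2×micro: 0; S1 reads c2=5 → after 3×micro: 2; S2 reads c1=2 → after 1×micro: 5 ⇒ (c0=0, c1=2, c2=5)
[Jacobi] macro 4: S0 reads c1=2 → after 2×micro: 0; S1 reads c2=5 → after 3×micro: 2; S2 reads c1=2 → after 1×micro: 5 ⇒ (c0=0, c1=2, c2=5)
[Jacobi] macro 5: S0 reads c1=2 → after 2×micro: 0; S1 reads c2=5 → after 3×micro: 2; S2 reads c1=2 → after 1×micro: 5 ⇒ (c0=0, c1=2, c2=5)
[Jacobi] macro 6: S0 reads c1=2 → after 2×micro: 0; S1 reads c2=5 → after 3×micro: 2; S2 reads c1=2 → after 1×micro: 5 ⇒ (c0=0, c1=2, c2=5)
[Jacobi] macro 7: S0 reads c1=2 → after 2×micro: 0; S1 reads c2=5 → after 3×micro: 2; S2 reads c1=2 → after 1×micro: 5 ⇒ (c0=0, c1=2, c2=5)
[Jacobi] macro 8: S0 reads c1=2 → after 2×micro: 0; S1 reads c2=5 → after 3×micro: 2; S2 reads c1=2 → after 1×micro: 5 ⇒ (c0=0, c1=2, c2=5)
[Jacobi] macro 9: S0 reads c1=2 → after 2×micro: 0; S1 reads c2=5 → after 3×micro: 2; S2 reads c1=2 → after 1×micro: 5 ⇒ (c0=0, c1=2, c2=5)
[Jacobi] macro 10: S0 reads c1=2 → after 2×micro: 0; S1 reads c2=5 → after 3×micro: 2; S2 reads c1=2 → after 1×micro: 5 ⇒ (c0=0, c1=2, c2=5)
[Gauss-Seidel] macro 1: S0 reads c1=0 → after 2×micro: -2; S1 reads c2=1 → after 3×micro: 2; S2 reads c1=2 → after 1×micro: 5 ⇒ (c0=-2, c1=2, c2=5)
[Gauss-Seidel] macro 2: S0 reads c1=2 → after 2×micro: 0; S1 reads c2=5 → after 3×micro: 2; S2 reads c1=2 → after 1×micro: 5 ⇒ (c0=0, c1=2, c2=5)
[Gauss-Seidel] macro 3: S0 reads c1=2 → after 2×micro: 0; S1 reads c2=5 → after 3×micro: 2; S2 reads c1=2 → after 1×micro: 5 ⇒ (c0=0, c1=2, c2=5)
[Gauss-Seidel] macro 4: S0 reads c1=2 → after 2×micro: 0; S1 reads c2=5 → after 3×micro: 2; S2 reads c1=2 → after 1×micro: 5 ⇒ (c0=0, c1=2, c2=5)
[Gauss-Seidel] macro 5: S0 reads c1=2 → after 2×micro: 0; S1 reads c2=5 → after 3×micro: 2; S2 reads c1=2 → after 1×micro: 5 ⇒ (c0=0, c1=2, c2=5)
[Gauss-Seidel] macro 6: S0 reads c1=2 → after 2×micro: 0; S1 reads c2=5 → after 3×micro: 2; S2 reads c1=2 → after 1×micro: 5 ⇒ (c0=0, c1=2, c2=5)
[Gauss-Seidel] macro 7: S0 reads c1=2 → after 2×micro: 0; S1 reads c2=5 → after 3×micro: 2; S2 reads c1=2 → after 1×micro: 5 ⇒ (c0=0, c1=2, c2=5)
[Gauss-Seidel] macro 8: S0 reads c1=2 → after 2×micro: 0; S1 reads c2=5 → after 3×micro: 2; S2 reads c1=2 → after 1×micro: 5 ⇒ (c0=0, c1=2, c2=5)
[Gauss-Seidel] macro 9: S0 reads c1=2 → after 2×micro: 0; S1 reads c2=5 → after 3×micro: 2; S2 reads c1=2 → after 1×micro: 5 ⇒ (c0=0, c1=2, c2=5)
[Gauss-Seidel] macro 10: S0 reads c1=2 → after 2×micro: 0; S1 reads c2=5 → after 3×micro: 2; S2 reads c1=2 → after 1×micro: 5 ⇒ (c0=0, c1=2, c2=5)

first divergence at macro-step: 1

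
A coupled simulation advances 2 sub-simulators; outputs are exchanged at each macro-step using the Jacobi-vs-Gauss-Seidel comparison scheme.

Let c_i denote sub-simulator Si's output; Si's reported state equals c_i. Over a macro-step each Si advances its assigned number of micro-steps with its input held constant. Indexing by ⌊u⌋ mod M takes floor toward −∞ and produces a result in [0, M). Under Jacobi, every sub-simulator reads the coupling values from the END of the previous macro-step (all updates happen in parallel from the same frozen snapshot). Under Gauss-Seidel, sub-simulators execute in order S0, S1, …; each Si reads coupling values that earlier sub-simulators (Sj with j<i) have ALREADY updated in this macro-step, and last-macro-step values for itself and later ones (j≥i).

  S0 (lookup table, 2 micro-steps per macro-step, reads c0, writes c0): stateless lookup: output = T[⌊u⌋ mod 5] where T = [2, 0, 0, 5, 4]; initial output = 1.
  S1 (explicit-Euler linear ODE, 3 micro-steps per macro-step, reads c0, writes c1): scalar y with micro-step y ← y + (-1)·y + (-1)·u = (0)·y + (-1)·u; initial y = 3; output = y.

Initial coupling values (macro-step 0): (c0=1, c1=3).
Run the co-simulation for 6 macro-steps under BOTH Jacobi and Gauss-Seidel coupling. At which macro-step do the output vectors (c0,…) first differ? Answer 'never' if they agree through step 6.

first divergence at macro-step: 1

[Jacobi] macro 1: S0 reads c0=1 → after 2×micro: 0; S1 reads c0=1 → after 3×micro: -1 ⇒ (c0=0, c1=-1)
[Jacobi] macro 2: S0 reads c0=0 → after 2×micro: 2; S1 reads c0=0 → after 3×micro: 0 ⇒ (c0=2, c1=0)
[Jacobi] macro 3: S0 reads c0=2 → after 2×micro: 0; S1 reads c0=2 → after 3×micro: -2 ⇒ (c0=0, c1=-2)
[Jacobi] macro 4: S0 reads c0=0 → after 2×micro: 2; S1 reads c0=0 → after 3×micro: 0 ⇒ (c0=2, c1=0)
[Jacobi] macro 5: S0 reads c0=2 → after 2×micro: 0; S1 reads c0=2 → after 3×micro: -2 ⇒ (c0=0, c1=-2)
[Jacobi] macro 6: S0 reads c0=0 → after 2×micro: 2; S1 reads c0=0 → after 3×micro: 0 ⇒ (c0=2, c1=0)
[Gauss-Seidel] macro 1: S0 reads c0=1 → after 2×micro: 0; S1 reads c0=0 → after 3×micro: 0 ⇒ (c0=0, c1=0)
[Gauss-Seidel] macro 2: S0 reads c0=0 → after 2×micro: 2; S1 reads c0=2 → after 3×micro: -2 ⇒ (c0=2, c1=-2)
[Gauss-Seidel] macro 3: S0 reads c0=2 → after 2×micro: 0; S1 reads c0=0 → after 3×micro: 0 ⇒ (c0=0, c1=0)
[Gauss-Seidel] macro 4: S0 reads c0=0 → after 2×micro: 2; S1 reads c0=2 → after 3×micro: -2 ⇒ (c0=2, c1=-2)
[Gauss-Seidel] macro 5: S0 reads c0=2 → after 2×micro: 0; S1 reads c0=0 → after 3×micro: 0 ⇒ (c0=0, c1=0)
[Gauss-Seidel] macro 6: S0 reads c0=0 → after 2×micro: 2; S1 reads c0=2 → after 3×micro: -2 ⇒ (c0=2, c1=-2)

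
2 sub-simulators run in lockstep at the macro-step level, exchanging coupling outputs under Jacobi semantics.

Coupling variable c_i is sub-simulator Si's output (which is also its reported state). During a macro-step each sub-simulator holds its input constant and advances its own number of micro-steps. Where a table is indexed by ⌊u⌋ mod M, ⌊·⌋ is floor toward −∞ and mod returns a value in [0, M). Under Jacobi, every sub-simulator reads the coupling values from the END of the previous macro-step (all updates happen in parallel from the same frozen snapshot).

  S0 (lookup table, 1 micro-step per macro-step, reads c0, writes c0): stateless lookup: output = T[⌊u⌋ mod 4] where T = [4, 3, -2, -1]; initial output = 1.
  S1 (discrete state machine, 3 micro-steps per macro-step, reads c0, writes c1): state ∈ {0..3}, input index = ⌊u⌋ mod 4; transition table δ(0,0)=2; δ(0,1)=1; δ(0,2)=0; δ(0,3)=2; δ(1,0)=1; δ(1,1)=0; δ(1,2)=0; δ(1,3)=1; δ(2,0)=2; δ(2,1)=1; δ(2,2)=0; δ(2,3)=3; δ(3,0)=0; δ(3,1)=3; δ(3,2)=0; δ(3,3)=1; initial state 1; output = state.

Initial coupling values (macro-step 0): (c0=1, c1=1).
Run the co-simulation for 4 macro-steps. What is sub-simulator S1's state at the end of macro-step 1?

S1 state at macro-step 1 = 0

macro 1: S0 reads c0=1 → after 1×micro: 3; S1 reads c0=1 → after 3×micro: 0 ⇒ (c0=3, c1=0)
macro 2: S0 reads c0=3 → after 1×micro: -1; S1 reads c0=3 → after 3×micro: 1 ⇒ (c0=-1, c1=1)
macro 3: S0 reads c0=-1 → after 1×micro: -1; S1 reads c0=-1 → after 3×micro: 1 ⇒ (c0=-1, c1=1)
macro 4: S0 reads c0=-1 → after 1×micro: -1; S1 reads c0=-1 → after 3×micro: 1 ⇒ (c0=-1, c1=1)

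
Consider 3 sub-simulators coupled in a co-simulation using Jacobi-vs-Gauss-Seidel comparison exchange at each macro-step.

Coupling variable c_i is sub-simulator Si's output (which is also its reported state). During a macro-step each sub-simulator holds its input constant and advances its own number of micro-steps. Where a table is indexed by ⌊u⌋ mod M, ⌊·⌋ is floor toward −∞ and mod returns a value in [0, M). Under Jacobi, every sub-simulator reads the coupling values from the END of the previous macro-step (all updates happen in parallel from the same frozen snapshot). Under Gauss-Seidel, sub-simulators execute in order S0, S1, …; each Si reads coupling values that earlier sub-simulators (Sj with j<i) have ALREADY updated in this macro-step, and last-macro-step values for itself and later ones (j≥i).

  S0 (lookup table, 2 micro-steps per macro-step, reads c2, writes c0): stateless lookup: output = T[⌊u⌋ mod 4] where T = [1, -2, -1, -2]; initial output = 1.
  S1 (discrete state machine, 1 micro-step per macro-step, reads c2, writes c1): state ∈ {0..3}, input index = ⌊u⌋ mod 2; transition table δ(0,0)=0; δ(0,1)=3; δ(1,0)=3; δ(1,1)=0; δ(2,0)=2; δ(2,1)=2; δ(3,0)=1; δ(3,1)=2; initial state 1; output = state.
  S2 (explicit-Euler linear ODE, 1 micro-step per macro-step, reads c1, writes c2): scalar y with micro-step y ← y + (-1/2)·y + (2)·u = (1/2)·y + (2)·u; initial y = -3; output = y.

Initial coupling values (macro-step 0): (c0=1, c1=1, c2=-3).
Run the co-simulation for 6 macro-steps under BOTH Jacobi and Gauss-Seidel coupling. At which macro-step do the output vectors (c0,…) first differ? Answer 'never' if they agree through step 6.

[Jacobi] macro 1: S0 reads c2=-3 → after 2×micro: -2; S1 reads c2=-3 → after 1×micro: 0; S2 reads c1=1 → after 1×micro: 1/2 ⇒ (c0=-2, c1=0, c2=1/2)
[Jacobi] macro 2: S0 reads c2=1/2 → after 2×micro: 1; S1 reads c2=1/2 → after 1×micro: 0; S2 reads c1=0 → after 1×micro: 1/4 ⇒ (c0=1, c1=0, c2=1/4)
[Jacobi] macro 3: S0 reads c2=1/4 → after 2×micro: 1; S1 reads c2=1/4 → after 1×micro: 0; S2 reads c1=0 → after 1×micro: 1/8 ⇒ (c0=1, c1=0, c2=1/8)
[Jacobi] macro 4: S0 reads c2=1/8 → after 2×micro: 1; S1 reads c2=1/8 → after 1×micro: 0; S2 reads c1=0 → after 1×micro: 1/16 ⇒ (c0=1, c1=0, c2=1/16)
[Jacobi] macro 5: S0 reads c2=1/16 → after 2×micro: 1; S1 reads c2=1/16 → after 1×micro: 0; S2 reads c1=0 → after 1×micro: 1/32 ⇒ (c0=1, c1=0, c2=1/32)
[Jacobi] macro 6: S0 reads c2=1/32 → after 2×micro: 1; S1 reads c2=1/32 → after 1×micro: 0; S2 reads c1=0 → after 1×micro: 1/64 ⇒ (c0=1, c1=0, c2=1/64)
[Gauss-Seidel] macro 1: S0 reads c2=-3 → after 2×micro: -2; S1 reads c2=-3 → after 1×micro: 0; S2 reads c1=0 → after 1×micro: -3/2 ⇒ (c0=-2, c1=0, c2=-3/2)
[Gauss-Seidel] macro 2: S0 reads c2=-3/2 → after 2×micro: -1; S1 reads c2=-3/2 → after 1×micro: 0; S2 reads c1=0 → after 1×micro: -3/4 ⇒ (c0=-1, c1=0, c2=-3/4)
[Gauss-Seidel] macro 3: S0 reads c2=-3/4 → after 2×micro: -2; S1 reads c2=-3/4 → after 1×micro: 3; S2 reads c1=3 → after 1×micro: 45/8 ⇒ (c0=-2, c1=3, c2=45/8)
[Gauss-Seidel] macro 4: S0 reads c2=45/8 → after 2×micro: -2; S1 reads c2=45/8 → after 1×micro: 2; S2 reads c1=2 → after 1×micro: 109/16 ⇒ (c0=-2, c1=2, c2=109/16)
[Gauss-Seidel] macro 5: S0 reads c2=109/16 → after 2×micro: -1; S1 reads c2=109/16 → after 1×micro: 2; S2 reads c1=2 → after 1×micro: 237/32 ⇒ (c0=-1, c1=2, c2=237/32)
[Gauss-Seidel] macro 6: S0 reads c2=237/32 → after 2×micro: -2; S1 reads c2=237/32 → after 1×micro: 2; S2 reads c1=2 → after 1×micro: 493/64 ⇒ (c0=-2, c1=2, c2=493/64)

first divergence at macro-step: 1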